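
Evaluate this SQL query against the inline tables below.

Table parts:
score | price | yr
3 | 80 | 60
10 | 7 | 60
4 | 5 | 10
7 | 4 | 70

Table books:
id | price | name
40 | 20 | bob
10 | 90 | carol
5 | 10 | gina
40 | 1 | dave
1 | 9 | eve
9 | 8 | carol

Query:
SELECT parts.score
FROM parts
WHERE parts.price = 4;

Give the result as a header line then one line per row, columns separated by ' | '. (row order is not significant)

After WHERE (1 rows):
parts.score | parts.price | parts.yr
7 | 4 | 70
After SELECT (1 rows):
parts.score
7

== RESULT ==
parts.score
7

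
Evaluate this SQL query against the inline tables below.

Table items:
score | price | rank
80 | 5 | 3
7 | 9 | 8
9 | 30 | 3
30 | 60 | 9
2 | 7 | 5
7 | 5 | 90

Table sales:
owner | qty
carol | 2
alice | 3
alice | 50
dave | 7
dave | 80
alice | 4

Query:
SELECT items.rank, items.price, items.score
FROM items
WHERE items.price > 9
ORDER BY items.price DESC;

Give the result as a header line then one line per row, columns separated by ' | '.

After WHERE (2 rows):
items.score | items.price | items.rank
9 | 30 | 3
30 | 60 | 9
After SELECT (2 rows):
items.rank | items.price | items.score
3 | 30 | 9
9 | 60 | 30
After ORDER BY (2 rows):
items.rank | items.price | items.score
9 | 60 | 30
3 | 30 | 9

== RESULT ==
items.rank | items.price | items.score
9 | 60 | 30
3 | 30 | 9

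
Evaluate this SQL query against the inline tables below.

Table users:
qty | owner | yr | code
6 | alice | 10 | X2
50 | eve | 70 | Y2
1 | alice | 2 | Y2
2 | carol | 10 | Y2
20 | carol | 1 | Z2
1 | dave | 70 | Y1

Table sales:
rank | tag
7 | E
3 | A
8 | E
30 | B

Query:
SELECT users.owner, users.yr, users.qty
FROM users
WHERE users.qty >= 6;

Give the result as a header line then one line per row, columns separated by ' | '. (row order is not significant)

== RESULT ==
users.owner | users.yr | users.qty
alice | 10 | 6
eve | 70 | 50
carol | 1 | 20

Derivation:
After WHERE (3 rows):
users.qty | users.owner | users.yr | users.code
6 | alice | 10 | X2
50 | eve | 70 | Y2
20 | carol | 1 | Z2
After SELECT (3 rows):
users.owner | users.yr | users.qty
alice | 10 | 6
eve | 70 | 50
carol | 1 | 20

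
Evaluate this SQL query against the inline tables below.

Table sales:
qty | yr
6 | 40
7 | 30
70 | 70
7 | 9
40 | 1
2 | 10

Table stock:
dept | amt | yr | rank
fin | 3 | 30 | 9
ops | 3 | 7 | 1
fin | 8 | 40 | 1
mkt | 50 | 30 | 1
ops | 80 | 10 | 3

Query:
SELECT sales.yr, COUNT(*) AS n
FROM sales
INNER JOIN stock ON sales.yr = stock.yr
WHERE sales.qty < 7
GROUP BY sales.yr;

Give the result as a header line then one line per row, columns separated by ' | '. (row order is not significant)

After JOIN stock (4 rows):
sales.qty | sales.yr | stock.dept | stock.amt | stock.yr | stock.rank
6 | 40 | fin | 8 | 40 | 1
7 | 30 | fin | 3 | 30 | 9
7 | 30 | mkt | 50 | 30 | 1
2 | 10 | ops | 80 | 10 | 3
After WHERE (2 rows):
sales.qty | sales.yr | stock.dept | stock.amt | stock.yr | stock.rank
6 | 40 | fin | 8 | 40 | 1
2 | 10 | ops | 80 | 10 | 3
After GROUP BY (2 rows):
sales.yr | n
40 | 1
10 | 1

== RESULT ==
sales.yr | n
40 | 1
10 | 1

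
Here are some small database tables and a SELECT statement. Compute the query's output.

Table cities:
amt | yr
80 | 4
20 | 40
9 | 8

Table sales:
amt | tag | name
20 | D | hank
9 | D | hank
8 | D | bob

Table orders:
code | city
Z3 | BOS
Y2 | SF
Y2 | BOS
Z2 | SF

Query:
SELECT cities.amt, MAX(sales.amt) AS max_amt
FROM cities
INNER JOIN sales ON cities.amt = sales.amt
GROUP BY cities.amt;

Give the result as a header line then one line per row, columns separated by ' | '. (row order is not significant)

== RESULT ==
cities.amt | max_amt
20 | 20
9 | 9

Derivation:
After JOIN sales (2 rows):
cities.amt | cities.yr | sales.amt | sales.tag | sales.name
20 | 40 | 20 | D | hank
9 | 8 | 9 | D | hank
After GROUP BY (2 rows):
cities.amt | max_amt
20 | 20
9 | 9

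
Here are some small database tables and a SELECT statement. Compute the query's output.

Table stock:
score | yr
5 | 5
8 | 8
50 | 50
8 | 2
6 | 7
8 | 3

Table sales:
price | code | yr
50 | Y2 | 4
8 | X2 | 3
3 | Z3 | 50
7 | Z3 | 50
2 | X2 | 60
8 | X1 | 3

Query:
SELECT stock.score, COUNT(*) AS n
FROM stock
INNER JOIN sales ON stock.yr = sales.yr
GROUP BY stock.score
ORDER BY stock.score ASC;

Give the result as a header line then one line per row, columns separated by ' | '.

After JOIN sales (4 rows):
stock.score | stock.yr | sales.price | sales.code | sales.yr
50 | 50 | 3 | Z3 | 50
50 | 50 | 7 | Z3 | 50
8 | 3 | 8 | X2 | 3
8 | 3 | 8 | X1 | 3
After GROUP BY (2 rows):
stock.score | n
50 | 2
8 | 2
After ORDER BY (2 rows):
stock.score | n
8 | 2
50 | 2

== RESULT ==
stock.score | n
8 | 2
50 | 2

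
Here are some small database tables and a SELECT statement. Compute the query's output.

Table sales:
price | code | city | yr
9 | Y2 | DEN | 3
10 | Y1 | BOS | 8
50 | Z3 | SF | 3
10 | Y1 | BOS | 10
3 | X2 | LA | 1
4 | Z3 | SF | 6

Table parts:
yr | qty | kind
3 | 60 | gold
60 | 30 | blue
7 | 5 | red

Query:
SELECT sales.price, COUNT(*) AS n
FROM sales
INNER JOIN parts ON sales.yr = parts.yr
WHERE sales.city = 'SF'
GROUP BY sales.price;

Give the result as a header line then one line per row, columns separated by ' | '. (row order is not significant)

After JOIN parts (2 rows):
sales.price | sales.code | sales.city | sales.yr | parts.yr | parts.qty | parts.kind
9 | Y2 | DEN | 3 | 3 | 60 | gold
50 | Z3 | SF | 3 | 3 | 60 | gold
After WHERE (1 rows):
sales.price | sales.code | sales.city | sales.yr | parts.yr | parts.qty | parts.kind
50 | Z3 | SF | 3 | 3 | 60 | gold
After GROUP BY (1 rows):
sales.price | n
50 | 1

== RESULT ==
sales.price | n
50 | 1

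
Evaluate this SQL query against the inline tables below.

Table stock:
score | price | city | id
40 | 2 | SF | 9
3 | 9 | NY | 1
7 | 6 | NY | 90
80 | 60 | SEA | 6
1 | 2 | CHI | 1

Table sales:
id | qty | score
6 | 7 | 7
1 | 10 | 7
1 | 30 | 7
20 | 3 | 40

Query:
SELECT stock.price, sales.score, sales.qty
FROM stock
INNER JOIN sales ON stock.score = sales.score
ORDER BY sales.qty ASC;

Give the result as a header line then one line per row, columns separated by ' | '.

== RESULT ==
stock.price | sales.score | sales.qty
2 | 40 | 3
6 | 7 | 7
6 | 7 | 10
6 | 7 | 30

Derivation:
After JOIN sales (4 rows):
stock.score | stock.price | stock.city | stock.id | sales.id | sales.qty | sales.score
40 | 2 | SF | 9 | 20 | 3 | 40
7 | 6 | NY | 90 | 6 | 7 | 7
7 | 6 | NY | 90 | 1 | 10 | 7
7 | 6 | NY | 90 | 1 | 30 | 7
After SELECT (4 rows):
stock.price | sales.score | sales.qty
2 | 40 | 3
6 | 7 | 7
6 | 7 | 10
6 | 7 | 30
After ORDER BY (4 rows):
stock.price | sales.score | sales.qty
2 | 40 | 3
6 | 7 | 7
6 | 7 | 10
6 | 7 | 30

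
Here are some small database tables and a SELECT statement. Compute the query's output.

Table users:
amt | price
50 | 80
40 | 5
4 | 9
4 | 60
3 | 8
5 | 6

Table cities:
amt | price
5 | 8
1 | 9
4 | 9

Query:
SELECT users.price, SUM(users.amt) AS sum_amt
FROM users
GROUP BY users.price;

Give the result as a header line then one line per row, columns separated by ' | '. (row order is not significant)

== RESULT ==
users.price | sum_amt
80 | 50
5 | 40
9 | 4
60 | 4
8 | 3
6 | 5

Derivation:
After GROUP BY (6 rows):
users.price | sum_amt
80 | 50
5 | 40
9 | 4
60 | 4
8 | 3
6 | 5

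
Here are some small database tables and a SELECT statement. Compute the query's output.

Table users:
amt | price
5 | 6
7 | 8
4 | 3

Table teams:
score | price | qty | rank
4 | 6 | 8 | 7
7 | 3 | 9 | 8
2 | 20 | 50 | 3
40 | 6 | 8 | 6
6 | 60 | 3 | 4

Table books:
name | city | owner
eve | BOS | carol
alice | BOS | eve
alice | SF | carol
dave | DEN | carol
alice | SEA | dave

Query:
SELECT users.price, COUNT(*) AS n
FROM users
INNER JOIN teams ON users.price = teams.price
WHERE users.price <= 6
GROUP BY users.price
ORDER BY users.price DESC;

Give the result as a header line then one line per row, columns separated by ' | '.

After JOIN teams (3 rows):
users.amt | users.price | teams.score | teams.price | teams.qty | teams.rank
5 | 6 | 4 | 6 | 8 | 7
5 | 6 | 40 | 6 | 8 | 6
4 | 3 | 7 | 3 | 9 | 8
After WHERE (3 rows):
users.amt | users.price | teams.score | teams.price | teams.qty | teams.rank
5 | 6 | 4 | 6 | 8 | 7
5 | 6 | 40 | 6 | 8 | 6
4 | 3 | 7 | 3 | 9 | 8
After GROUP BY (2 rows):
users.price | n
6 | 2
3 | 1
After ORDER BY (2 rows):
users.price | n
6 | 2
3 | 1

== RESULT ==
users.price | n
6 | 2
3 | 1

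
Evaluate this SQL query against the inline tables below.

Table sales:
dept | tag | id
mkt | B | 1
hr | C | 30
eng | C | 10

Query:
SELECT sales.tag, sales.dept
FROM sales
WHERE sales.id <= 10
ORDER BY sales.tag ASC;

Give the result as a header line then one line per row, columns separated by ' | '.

After WHERE (2 rows):
sales.dept | sales.tag | sales.id
mkt | B | 1
eng | C | 10
After SELECT (2 rows):
sales.tag | sales.dept
B | mkt
C | eng
After ORDER BY (2 rows):
sales.tag | sales.dept
B | mkt
C | eng

== RESULT ==
sales.tag | sales.dept
B | mkt
C | eng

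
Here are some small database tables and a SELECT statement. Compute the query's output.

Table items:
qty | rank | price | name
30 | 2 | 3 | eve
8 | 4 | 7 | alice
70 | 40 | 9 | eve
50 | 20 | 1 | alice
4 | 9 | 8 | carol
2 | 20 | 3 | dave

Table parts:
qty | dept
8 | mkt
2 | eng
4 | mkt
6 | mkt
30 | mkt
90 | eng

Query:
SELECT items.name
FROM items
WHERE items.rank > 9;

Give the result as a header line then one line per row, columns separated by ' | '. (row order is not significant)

After WHERE (3 rows):
items.qty | items.rank | items.price | items.name
70 | 40 | 9 | eve
50 | 20 | 1 | alice
2 | 20 | 3 | dave
After SELECT (3 rows):
items.name
eve
alice
dave

== RESULT ==
items.name
eve
alice
dave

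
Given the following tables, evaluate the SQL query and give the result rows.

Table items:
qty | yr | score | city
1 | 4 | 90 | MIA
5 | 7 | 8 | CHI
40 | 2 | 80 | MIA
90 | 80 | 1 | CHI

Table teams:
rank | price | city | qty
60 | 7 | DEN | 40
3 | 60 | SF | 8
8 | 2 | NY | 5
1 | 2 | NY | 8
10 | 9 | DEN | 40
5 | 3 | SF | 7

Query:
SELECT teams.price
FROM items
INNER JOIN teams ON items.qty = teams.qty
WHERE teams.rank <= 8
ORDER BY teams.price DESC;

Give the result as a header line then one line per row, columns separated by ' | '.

== RESULT ==
teams.price
2

Derivation:
After JOIN teams (3 rows):
items.qty | items.yr | items.score | items.city | teams.rank | teams.price | teams.city | teams.qty
5 | 7 | 8 | CHI | 8 | 2 | NY | 5
40 | 2 | 80 | MIA | 60 | 7 | DEN | 40
40 | 2 | 80 | MIA | 10 | 9 | DEN | 40
After WHERE (1 rows):
items.qty | items.yr | items.score | items.city | teams.rank | teams.price | teams.city | teams.qty
5 | 7 | 8 | CHI | 8 | 2 | NY | 5
After SELECT (1 rows):
teams.price
2
After ORDER BY (1 rows):
teams.price
2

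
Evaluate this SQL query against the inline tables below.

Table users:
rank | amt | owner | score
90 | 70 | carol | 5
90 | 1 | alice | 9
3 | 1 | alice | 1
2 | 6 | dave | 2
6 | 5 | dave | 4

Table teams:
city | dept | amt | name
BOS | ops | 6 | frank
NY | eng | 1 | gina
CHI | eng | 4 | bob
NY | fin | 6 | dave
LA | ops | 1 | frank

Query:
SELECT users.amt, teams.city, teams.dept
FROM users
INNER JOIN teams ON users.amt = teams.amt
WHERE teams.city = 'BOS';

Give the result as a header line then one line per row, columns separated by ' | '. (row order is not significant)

After JOIN teams (6 rows):
users.rank | users.amt | users.owner | users.score | teams.city | teams.dept | teams.amt | teams.name
90 | 1 | alice | 9 | NY | eng | 1 | gina
90 | 1 | alice | 9 | LA | ops | 1 | frank
3 | 1 | alice | 1 | NY | eng | 1 | gina
3 | 1 | alice | 1 | LA | ops | 1 | frank
2 | 6 | dave | 2 | BOS | ops | 6 | frank
2 | 6 | dave | 2 | NY | fin | 6 | dave
After WHERE (1 rows):
users.rank | users.amt | users.owner | users.score | teams.city | teams.dept | teams.amt | teams.name
2 | 6 | dave | 2 | BOS | ops | 6 | frank
After SELECT (1 rows):
users.amt | teams.city | teams.dept
6 | BOS | ops

== RESULT ==
users.amt | teams.city | teams.dept
6 | BOS | ops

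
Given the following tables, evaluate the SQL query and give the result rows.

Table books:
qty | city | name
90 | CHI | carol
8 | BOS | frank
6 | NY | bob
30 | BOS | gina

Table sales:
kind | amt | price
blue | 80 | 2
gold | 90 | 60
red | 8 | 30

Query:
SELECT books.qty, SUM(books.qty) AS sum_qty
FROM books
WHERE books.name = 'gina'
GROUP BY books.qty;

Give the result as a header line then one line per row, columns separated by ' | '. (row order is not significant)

== RESULT ==
books.qty | sum_qty
30 | 30

Derivation:
After WHERE (1 rows):
books.qty | books.city | books.name
30 | BOS | gina
After GROUP BY (1 rows):
books.qty | sum_qty
30 | 30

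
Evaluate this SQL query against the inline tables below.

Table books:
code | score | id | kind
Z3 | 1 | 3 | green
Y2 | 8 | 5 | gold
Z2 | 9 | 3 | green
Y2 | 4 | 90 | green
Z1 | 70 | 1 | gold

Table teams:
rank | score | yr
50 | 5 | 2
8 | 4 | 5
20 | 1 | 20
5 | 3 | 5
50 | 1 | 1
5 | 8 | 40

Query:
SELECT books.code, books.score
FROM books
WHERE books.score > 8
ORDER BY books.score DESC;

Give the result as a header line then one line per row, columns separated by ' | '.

After WHERE (2 rows):
books.code | books.score | books.id | books.kind
Z2 | 9 | 3 | green
Z1 | 70 | 1 | gold
After SELECT (2 rows):
books.code | books.score
Z2 | 9
Z1 | 70
After ORDER BY (2 rows):
books.code | books.score
Z1 | 70
Z2 | 9

== RESULT ==
books.code | books.score
Z1 | 70
Z2 | 9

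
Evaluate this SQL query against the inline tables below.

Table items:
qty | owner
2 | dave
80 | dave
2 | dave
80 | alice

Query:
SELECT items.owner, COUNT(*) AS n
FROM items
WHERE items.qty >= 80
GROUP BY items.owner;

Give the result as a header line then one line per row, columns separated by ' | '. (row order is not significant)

After WHERE (2 rows):
items.qty | items.owner
80 | dave
80 | alice
After GROUP BY (2 rows):
items.owner | n
dave | 1
alice | 1

== RESULT ==
items.owner | n
dave | 1
alice | 1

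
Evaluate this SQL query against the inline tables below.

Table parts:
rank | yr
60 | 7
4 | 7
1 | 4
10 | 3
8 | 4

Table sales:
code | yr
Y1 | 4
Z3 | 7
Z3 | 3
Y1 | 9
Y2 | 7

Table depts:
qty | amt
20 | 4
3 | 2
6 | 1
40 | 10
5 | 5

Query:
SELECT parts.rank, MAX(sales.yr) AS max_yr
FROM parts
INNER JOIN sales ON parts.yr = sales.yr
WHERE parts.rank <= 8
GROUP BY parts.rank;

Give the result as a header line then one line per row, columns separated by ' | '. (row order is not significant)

After JOIN sales (7 rows):
parts.rank | parts.yr | sales.code | sales.yr
60 | 7 | Z3 | 7
60 | 7 | Y2 | 7
4 | 7 | Z3 | 7
4 | 7 | Y2 | 7
1 | 4 | Y1 | 4
10 | 3 | Z3 | 3
8 | 4 | Y1 | 4
After WHERE (4 rows):
parts.rank | parts.yr | sales.code | sales.yr
4 | 7 | Z3 | 7
4 | 7 | Y2 | 7
1 | 4 | Y1 | 4
8 | 4 | Y1 | 4
After GROUP BY (3 rows):
parts.rank | max_yr
4 | 7
1 | 4
8 | 4

== RESULT ==
parts.rank | max_yr
4 | 7
1 | 4
8 | 4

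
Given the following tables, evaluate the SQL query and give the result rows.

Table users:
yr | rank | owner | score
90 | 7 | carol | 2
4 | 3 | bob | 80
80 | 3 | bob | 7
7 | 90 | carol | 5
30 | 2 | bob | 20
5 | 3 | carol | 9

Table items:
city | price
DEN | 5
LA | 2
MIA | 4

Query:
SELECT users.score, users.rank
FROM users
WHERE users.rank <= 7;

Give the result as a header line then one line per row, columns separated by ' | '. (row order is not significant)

== RESULT ==
users.score | users.rank
2 | 7
80 | 3
7 | 3
20 | 2
9 | 3

Derivation:
After WHERE (5 rows):
users.yr | users.rank | users.owner | users.score
90 | 7 | carol | 2
4 | 3 | bob | 80
80 | 3 | bob | 7
30 | 2 | bob | 20
5 | 3 | carol | 9
After SELECT (5 rows):
users.score | users.rank
2 | 7
80 | 3
7 | 3
20 | 2
9 | 3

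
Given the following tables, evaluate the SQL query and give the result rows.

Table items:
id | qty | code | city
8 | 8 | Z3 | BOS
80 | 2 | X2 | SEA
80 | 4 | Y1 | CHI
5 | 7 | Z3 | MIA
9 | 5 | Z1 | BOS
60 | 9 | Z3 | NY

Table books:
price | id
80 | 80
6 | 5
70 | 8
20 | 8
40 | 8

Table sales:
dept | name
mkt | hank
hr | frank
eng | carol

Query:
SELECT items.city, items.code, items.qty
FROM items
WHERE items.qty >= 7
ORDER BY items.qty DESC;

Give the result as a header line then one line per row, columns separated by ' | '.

After WHERE (3 rows):
items.id | items.qty | items.code | items.city
8 | 8 | Z3 | BOS
5 | 7 | Z3 | MIA
60 | 9 | Z3 | NY
After SELECT (3 rows):
items.city | items.code | items.qty
BOS | Z3 | 8
MIA | Z3 | 7
NY | Z3 | 9
After ORDER BY (3 rows):
items.city | items.code | items.qty
NY | Z3 | 9
BOS | Z3 | 8
MIA | Z3 | 7

== RESULT ==
items.city | items.code | items.qty
NY | Z3 | 9
BOS | Z3 | 8
MIA | Z3 | 7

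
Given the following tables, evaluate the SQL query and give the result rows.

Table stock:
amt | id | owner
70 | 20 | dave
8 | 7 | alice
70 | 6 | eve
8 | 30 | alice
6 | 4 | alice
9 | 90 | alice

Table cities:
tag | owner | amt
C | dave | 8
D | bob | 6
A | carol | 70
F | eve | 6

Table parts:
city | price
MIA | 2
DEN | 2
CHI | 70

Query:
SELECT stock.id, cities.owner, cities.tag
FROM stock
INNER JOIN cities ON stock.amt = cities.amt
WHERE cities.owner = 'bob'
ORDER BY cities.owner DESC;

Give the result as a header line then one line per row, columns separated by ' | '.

== RESULT ==
stock.id | cities.owner | cities.tag
4 | bob | D

Derivation:
After JOIN cities (6 rows):
stock.amt | stock.id | stock.owner | cities.tag | cities.owner | cities.amt
70 | 20 | dave | A | carol | 70
8 | 7 | alice | C | dave | 8
70 | 6 | eve | A | carol | 70
8 | 30 | alice | C | dave | 8
6 | 4 | alice | D | bob | 6
6 | 4 | alice | F | eve | 6
After WHERE (1 rows):
stock.amt | stock.id | stock.owner | cities.tag | cities.owner | cities.amt
6 | 4 | alice | D | bob | 6
After SELECT (1 rows):
stock.id | cities.owner | cities.tag
4 | bob | D
After ORDER BY (1 rows):
stock.id | cities.owner | cities.tag
4 | bob | D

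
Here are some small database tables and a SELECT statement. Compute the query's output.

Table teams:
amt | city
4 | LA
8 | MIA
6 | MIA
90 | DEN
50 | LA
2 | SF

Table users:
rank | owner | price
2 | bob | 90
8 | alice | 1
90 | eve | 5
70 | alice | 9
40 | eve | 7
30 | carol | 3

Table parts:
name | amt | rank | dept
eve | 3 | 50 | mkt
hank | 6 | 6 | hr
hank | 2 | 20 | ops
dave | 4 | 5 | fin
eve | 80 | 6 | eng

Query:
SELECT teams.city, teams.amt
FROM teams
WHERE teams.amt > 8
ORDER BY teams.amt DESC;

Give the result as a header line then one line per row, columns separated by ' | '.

After WHERE (2 rows):
teams.amt | teams.city
90 | DEN
50 | LA
After SELECT (2 rows):
teams.city | teams.amt
DEN | 90
LA | 50
After ORDER BY (2 rows):
teams.city | teams.amt
DEN | 90
LA | 50

== RESULT ==
teams.city | teams.amt
DEN | 90
LA | 50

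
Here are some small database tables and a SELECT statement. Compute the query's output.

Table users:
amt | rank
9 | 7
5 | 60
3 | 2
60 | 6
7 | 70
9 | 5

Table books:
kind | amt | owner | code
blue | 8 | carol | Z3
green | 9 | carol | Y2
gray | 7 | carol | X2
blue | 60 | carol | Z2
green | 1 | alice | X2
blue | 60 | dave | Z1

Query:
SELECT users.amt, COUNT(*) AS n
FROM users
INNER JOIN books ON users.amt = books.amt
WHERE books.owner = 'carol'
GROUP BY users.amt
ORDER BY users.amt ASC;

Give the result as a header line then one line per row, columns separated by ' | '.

After JOIN books (5 rows):
users.amt | users.rank | books.kind | books.amt | books.owner | books.code
9 | 7 | green | 9 | carol | Y2
60 | 6 | blue | 60 | carol | Z2
60 | 6 | blue | 60 | dave | Z1
7 | 70 | gray | 7 | carol | X2
9 | 5 | green | 9 | carol | Y2
After WHERE (4 rows):
users.amt | users.rank | books.kind | books.amt | books.owner | books.code
9 | 7 | green | 9 | carol | Y2
60 | 6 | blue | 60 | carol | Z2
7 | 70 | gray | 7 | carol | X2
9 | 5 | green | 9 | carol | Y2
After GROUP BY (3 rows):
users.amt | n
9 | 2
60 | 1
7 | 1
After ORDER BY (3 rows):
users.amt | n
7 | 1
9 | 2
60 | 1

== RESULT ==
users.amt | n
7 | 1
9 | 2
60 | 1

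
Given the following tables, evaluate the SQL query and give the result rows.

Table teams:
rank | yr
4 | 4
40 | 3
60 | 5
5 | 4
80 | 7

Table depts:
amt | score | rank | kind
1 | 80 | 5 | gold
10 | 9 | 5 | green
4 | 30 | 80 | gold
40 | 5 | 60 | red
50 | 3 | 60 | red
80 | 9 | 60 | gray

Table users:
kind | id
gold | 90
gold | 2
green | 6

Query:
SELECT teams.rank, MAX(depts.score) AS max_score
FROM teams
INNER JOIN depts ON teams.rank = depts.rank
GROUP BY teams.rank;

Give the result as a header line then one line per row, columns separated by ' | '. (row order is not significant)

After JOIN depts (6 rows):
teams.rank | teams.yr | depts.amt | depts.score | depts.rank | depts.kind
60 | 5 | 40 | 5 | 60 | red
60 | 5 | 50 | 3 | 60 | red
60 | 5 | 80 | 9 | 60 | gray
5 | 4 | 1 | 80 | 5 | gold
5 | 4 | 10 | 9 | 5 | green
80 | 7 | 4 | 30 | 80 | gold
After GROUP BY (3 rows):
teams.rank | max_score
60 | 9
5 | 80
80 | 30

== RESULT ==
teams.rank | max_score
60 | 9
5 | 80
80 | 30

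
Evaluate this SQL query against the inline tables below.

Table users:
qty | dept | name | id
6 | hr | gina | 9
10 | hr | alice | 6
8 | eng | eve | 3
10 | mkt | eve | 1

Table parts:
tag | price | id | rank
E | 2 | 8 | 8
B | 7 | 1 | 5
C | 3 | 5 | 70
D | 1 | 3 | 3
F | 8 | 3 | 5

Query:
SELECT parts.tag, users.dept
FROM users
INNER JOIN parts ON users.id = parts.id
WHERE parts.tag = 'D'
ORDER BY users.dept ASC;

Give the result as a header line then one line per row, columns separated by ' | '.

== RESULT ==
parts.tag | users.dept
D | eng

Derivation:
After JOIN parts (3 rows):
users.qty | users.dept | users.name | users.id | parts.tag | parts.price | parts.id | parts.rank
8 | eng | eve | 3 | D | 1 | 3 | 3
8 | eng | eve | 3 | F | 8 | 3 | 5
10 | mkt | eve | 1 | B | 7 | 1 | 5
After WHERE (1 rows):
users.qty | users.dept | users.name | users.id | parts.tag | parts.price | parts.id | parts.rank
8 | eng | eve | 3 | D | 1 | 3 | 3
After SELECT (1 rows):
parts.tag | users.dept
D | eng
After ORDER BY (1 rows):
parts.tag | users.dept
D | eng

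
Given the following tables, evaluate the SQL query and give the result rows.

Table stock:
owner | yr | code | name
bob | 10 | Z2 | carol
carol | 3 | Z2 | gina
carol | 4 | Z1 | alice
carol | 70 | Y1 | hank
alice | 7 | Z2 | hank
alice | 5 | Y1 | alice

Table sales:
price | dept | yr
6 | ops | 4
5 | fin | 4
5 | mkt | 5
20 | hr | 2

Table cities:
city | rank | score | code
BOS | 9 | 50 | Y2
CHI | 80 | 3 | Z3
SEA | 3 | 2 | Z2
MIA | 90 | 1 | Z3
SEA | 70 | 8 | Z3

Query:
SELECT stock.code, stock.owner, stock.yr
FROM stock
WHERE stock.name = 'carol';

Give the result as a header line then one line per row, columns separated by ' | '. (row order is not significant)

After WHERE (1 rows):
stock.owner | stock.yr | stock.code | stock.name
bob | 10 | Z2 | carol
After SELECT (1 rows):
stock.code | stock.owner | stock.yr
Z2 | bob | 10

== RESULT ==
stock.code | stock.owner | stock.yr
Z2 | bob | 10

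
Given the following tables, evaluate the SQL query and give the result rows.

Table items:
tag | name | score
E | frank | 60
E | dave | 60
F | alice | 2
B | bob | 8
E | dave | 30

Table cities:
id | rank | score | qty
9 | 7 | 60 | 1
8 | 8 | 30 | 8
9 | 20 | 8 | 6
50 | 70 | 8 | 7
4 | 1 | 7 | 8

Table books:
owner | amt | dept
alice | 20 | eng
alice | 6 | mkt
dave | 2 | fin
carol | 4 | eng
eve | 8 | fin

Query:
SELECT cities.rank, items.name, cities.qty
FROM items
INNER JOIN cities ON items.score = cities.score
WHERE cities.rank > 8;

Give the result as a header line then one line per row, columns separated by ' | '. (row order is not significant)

After JOIN cities (5 rows):
items.tag | items.name | items.score | cities.id | cities.rank | cities.score | cities.qty
E | frank | 60 | 9 | 7 | 60 | 1
E | dave | 60 | 9 | 7 | 60 | 1
B | bob | 8 | 9 | 20 | 8 | 6
B | bob | 8 | 50 | 70 | 8 | 7
E | dave | 30 | 8 | 8 | 30 | 8
After WHERE (2 rows):
items.tag | items.name | items.score | cities.id | cities.rank | cities.score | cities.qty
B | bob | 8 | 9 | 20 | 8 | 6
B | bob | 8 | 50 | 70 | 8 | 7
After SELECT (2 rows):
cities.rank | items.name | cities.qty
20 | bob | 6
70 | bob | 7

== RESULT ==
cities.rank | items.name | cities.qty
20 | bob | 6
70 | bob | 7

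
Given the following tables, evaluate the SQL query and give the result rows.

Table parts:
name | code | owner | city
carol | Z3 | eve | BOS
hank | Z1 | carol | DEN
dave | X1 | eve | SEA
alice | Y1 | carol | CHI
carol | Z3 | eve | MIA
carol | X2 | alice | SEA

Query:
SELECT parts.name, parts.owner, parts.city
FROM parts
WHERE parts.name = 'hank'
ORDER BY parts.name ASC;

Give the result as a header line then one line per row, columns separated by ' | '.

After WHERE (1 rows):
parts.name | parts.code | parts.owner | parts.city
hank | Z1 | carol | DEN
After SELECT (1 rows):
parts.name | parts.owner | parts.city
hank | carol | DEN
After ORDER BY (1 rows):
parts.name | parts.owner | parts.city
hank | carol | DEN

== RESULT ==
parts.name | parts.owner | parts.city
hank | carol | DEN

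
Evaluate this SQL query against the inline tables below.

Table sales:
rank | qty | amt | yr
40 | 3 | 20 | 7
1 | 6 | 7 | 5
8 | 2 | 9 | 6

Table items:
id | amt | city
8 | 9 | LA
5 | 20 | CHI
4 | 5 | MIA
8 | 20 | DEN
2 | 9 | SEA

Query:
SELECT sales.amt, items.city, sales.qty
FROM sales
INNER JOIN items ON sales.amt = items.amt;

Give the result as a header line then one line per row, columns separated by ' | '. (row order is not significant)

After JOIN items (4 rows):
sales.rank | sales.qty | sales.amt | sales.yr | items.id | items.amt | items.city
40 | 3 | 20 | 7 | 5 | 20 | CHI
40 | 3 | 20 | 7 | 8 | 20 | DEN
8 | 2 | 9 | 6 | 8 | 9 | LA
8 | 2 | 9 | 6 | 2 | 9 | SEA
After SELECT (4 rows):
sales.amt | items.city | sales.qty
20 | CHI | 3
20 | DEN | 3
9 | LA | 2
9 | SEA | 2

== RESULT ==
sales.amt | items.city | sales.qty
20 | CHI | 3
20 | DEN | 3
9 | LA | 2
9 | SEA | 2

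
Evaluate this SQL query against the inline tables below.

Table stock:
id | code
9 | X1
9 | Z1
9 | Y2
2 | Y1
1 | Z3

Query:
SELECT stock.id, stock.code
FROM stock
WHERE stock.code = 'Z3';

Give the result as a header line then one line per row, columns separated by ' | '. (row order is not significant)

== RESULT ==
stock.id | stock.code
1 | Z3

Derivation:
After WHERE (1 rows):
stock.id | stock.code
1 | Z3
After SELECT (1 rows):
stock.id | stock.code
1 | Z3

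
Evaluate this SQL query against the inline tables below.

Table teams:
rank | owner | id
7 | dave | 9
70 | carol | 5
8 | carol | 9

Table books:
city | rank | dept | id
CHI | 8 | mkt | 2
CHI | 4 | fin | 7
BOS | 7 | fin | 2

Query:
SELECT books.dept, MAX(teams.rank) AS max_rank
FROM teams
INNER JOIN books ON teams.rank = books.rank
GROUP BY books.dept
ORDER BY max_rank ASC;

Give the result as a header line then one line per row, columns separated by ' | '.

After JOIN books (2 rows):
teams.rank | teams.owner | teams.id | books.city | books.rank | books.dept | books.id
7 | dave | 9 | BOS | 7 | fin | 2
8 | carol | 9 | CHI | 8 | mkt | 2
After GROUP BY (2 rows):
books.dept | max_rank
fin | 7
mkt | 8
After ORDER BY (2 rows):
books.dept | max_rank
fin | 7
mkt | 8

== RESULT ==
books.dept | max_rank
fin | 7
mkt | 8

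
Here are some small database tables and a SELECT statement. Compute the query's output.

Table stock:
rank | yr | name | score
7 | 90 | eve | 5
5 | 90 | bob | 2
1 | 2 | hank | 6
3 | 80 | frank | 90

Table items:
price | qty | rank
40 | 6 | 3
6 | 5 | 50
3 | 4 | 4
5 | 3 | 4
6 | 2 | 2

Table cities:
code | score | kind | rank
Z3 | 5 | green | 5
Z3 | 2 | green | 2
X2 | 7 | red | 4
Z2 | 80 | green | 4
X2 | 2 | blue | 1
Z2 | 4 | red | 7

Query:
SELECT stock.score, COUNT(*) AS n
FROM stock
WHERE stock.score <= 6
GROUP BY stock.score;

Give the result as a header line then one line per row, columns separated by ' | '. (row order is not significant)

After WHERE (3 rows):
stock.rank | stock.yr | stock.name | stock.score
7 | 90 | eve | 5
5 | 90 | bob | 2
1 | 2 | hank | 6
After GROUP BY (3 rows):
stock.score | n
5 | 1
2 | 1
6 | 1

== RESULT ==
stock.score | n
5 | 1
2 | 1
6 | 1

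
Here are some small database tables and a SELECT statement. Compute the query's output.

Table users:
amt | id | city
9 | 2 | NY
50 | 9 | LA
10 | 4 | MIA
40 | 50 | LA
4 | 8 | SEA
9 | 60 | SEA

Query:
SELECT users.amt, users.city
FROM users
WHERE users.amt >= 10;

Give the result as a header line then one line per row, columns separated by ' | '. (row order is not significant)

== RESULT ==
users.amt | users.city
50 | LA
10 | MIA
40 | LA

Derivation:
After WHERE (3 rows):
users.amt | users.id | users.city
50 | 9 | LA
10 | 4 | MIA
40 | 50 | LA
After SELECT (3 rows):
users.amt | users.city
50 | LA
10 | MIA
40 | LA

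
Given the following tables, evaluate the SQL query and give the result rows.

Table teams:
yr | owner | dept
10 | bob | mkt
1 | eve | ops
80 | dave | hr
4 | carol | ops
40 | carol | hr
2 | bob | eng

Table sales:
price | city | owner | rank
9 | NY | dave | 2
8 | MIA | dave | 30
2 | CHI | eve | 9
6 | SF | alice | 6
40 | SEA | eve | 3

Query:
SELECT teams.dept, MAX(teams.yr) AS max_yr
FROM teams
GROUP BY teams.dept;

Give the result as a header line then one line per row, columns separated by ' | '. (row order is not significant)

== RESULT ==
teams.dept | max_yr
mkt | 10
ops | 4
hr | 80
eng | 2

Derivation:
After GROUP BY (4 rows):
teams.dept | max_yr
mkt | 10
ops | 4
hr | 80
eng | 2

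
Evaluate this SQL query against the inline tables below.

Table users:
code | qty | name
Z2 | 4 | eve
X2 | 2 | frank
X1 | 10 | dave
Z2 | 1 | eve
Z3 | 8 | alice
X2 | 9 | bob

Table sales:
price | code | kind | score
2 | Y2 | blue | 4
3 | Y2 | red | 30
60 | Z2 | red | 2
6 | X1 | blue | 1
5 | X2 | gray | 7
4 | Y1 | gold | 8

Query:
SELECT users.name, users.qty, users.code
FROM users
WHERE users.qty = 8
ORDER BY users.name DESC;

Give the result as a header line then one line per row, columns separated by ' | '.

== RESULT ==
users.name | users.qty | users.code
alice | 8 | Z3

Derivation:
After WHERE (1 rows):
users.code | users.qty | users.name
Z3 | 8 | alice
After SELECT (1 rows):
users.name | users.qty | users.code
alice | 8 | Z3
After ORDER BY (1 rows):
users.name | users.qty | users.code
alice | 8 | Z3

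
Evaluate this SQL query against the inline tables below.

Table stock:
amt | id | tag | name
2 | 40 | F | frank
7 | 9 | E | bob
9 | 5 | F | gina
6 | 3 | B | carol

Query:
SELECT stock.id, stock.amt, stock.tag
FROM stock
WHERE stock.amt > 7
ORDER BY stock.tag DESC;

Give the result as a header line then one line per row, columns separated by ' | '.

== RESULT ==
stock.id | stock.amt | stock.tag
5 | 9 | F

Derivation:
After WHERE (1 rows):
stock.amt | stock.id | stock.tag | stock.name
9 | 5 | F | gina
After SELECT (1 rows):
stock.id | stock.amt | stock.tag
5 | 9 | F
After ORDER BY (1 rows):
stock.id | stock.amt | stock.tag
5 | 9 | F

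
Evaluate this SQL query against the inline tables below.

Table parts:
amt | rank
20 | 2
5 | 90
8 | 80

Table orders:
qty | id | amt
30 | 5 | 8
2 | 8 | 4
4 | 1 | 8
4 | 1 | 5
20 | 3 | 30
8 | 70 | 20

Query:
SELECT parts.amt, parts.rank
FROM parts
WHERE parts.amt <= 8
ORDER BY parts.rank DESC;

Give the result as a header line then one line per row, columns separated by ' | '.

After WHERE (2 rows):
parts.amt | parts.rank
5 | 90
8 | 80
After SELECT (2 rows):
parts.amt | parts.rank
5 | 90
8 | 80
After ORDER BY (2 rows):
parts.amt | parts.rank
5 | 90
8 | 80

== RESULT ==
parts.amt | parts.rank
5 | 90
8 | 80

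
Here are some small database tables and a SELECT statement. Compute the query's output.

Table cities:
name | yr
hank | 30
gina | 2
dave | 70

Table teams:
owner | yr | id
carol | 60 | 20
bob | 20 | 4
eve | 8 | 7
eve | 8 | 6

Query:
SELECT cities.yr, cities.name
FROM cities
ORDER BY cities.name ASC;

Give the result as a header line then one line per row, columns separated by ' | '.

== RESULT ==
cities.yr | cities.name
70 | dave
2 | gina
30 | hank

Derivation:
After SELECT (3 rows):
cities.yr | cities.name
30 | hank
2 | gina
70 | dave
After ORDER BY (3 rows):
cities.yr | cities.name
70 | dave
2 | gina
30 | hank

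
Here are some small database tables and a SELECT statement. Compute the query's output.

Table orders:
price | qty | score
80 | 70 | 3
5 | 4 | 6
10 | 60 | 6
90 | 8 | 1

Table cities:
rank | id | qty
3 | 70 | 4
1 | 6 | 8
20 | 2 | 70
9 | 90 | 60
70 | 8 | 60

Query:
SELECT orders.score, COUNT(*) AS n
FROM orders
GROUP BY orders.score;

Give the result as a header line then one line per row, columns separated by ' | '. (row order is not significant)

After GROUP BY (3 rows):
orders.score | n
3 | 1
6 | 2
1 | 1

== RESULT ==
orders.score | n
3 | 1
6 | 2
1 | 1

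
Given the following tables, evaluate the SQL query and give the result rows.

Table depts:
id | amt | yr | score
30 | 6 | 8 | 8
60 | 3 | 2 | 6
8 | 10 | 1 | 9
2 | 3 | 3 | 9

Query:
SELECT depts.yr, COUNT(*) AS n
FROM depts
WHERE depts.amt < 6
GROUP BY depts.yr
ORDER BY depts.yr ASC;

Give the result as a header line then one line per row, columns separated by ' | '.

== RESULT ==
depts.yr | n
2 | 1
3 | 1

Derivation:
After WHERE (2 rows):
depts.id | depts.amt | depts.yr | depts.score
60 | 3 | 2 | 6
2 | 3 | 3 | 9
After GROUP BY (2 rows):
depts.yr | n
2 | 1
3 | 1
After ORDER BY (2 rows):
depts.yr | n
2 | 1
3 | 1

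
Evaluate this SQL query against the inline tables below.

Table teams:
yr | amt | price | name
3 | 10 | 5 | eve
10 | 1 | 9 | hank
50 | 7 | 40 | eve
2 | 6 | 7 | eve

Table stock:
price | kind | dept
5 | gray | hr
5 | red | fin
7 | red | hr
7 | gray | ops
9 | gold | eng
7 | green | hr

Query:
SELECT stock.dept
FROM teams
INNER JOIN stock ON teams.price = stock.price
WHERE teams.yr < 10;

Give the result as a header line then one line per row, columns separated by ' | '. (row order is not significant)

== RESULT ==
stock.dept
hr
fin
hr
ops
hr

Derivation:
After JOIN stock (6 rows):
teams.yr | teams.amt | teams.price | teams.name | stock.price | stock.kind | stock.dept
3 | 10 | 5 | eve | 5 | gray | hr
3 | 10 | 5 | eve | 5 | red | fin
10 | 1 | 9 | hank | 9 | gold | eng
2 | 6 | 7 | eve | 7 | red | hr
2 | 6 | 7 | eve | 7 | gray | ops
2 | 6 | 7 | eve | 7 | green | hr
After WHERE (5 rows):
teams.yr | teams.amt | teams.price | teams.name | stock.price | stock.kind | stock.dept
3 | 10 | 5 | eve | 5 | gray | hr
3 | 10 | 5 | eve | 5 | red | fin
2 | 6 | 7 | eve | 7 | red | hr
2 | 6 | 7 | eve | 7 | gray | ops
2 | 6 | 7 | eve | 7 | green | hr
After SELECT (5 rows):
stock.dept
hr
fin
hr
ops
hr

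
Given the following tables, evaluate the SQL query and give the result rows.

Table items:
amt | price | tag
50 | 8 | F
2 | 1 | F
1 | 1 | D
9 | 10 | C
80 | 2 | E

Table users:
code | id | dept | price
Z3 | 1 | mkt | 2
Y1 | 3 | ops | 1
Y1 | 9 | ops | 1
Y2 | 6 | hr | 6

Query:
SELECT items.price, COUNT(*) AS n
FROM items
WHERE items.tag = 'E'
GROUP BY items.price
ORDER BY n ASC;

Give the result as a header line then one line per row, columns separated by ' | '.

== RESULT ==
items.price | n
2 | 1

Derivation:
After WHERE (1 rows):
items.amt | items.price | items.tag
80 | 2 | E
After GROUP BY (1 rows):
items.price | n
2 | 1
After ORDER BY (1 rows):
items.price | n
2 | 1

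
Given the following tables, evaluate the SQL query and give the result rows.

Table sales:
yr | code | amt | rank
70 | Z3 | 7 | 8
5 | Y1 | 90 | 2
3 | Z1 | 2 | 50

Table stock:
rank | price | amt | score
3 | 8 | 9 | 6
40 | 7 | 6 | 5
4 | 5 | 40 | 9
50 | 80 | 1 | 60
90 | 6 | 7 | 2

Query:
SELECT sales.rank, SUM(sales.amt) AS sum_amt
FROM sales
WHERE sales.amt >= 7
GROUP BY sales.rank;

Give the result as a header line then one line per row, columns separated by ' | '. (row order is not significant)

After WHERE (2 rows):
sales.yr | sales.code | sales.amt | sales.rank
70 | Z3 | 7 | 8
5 | Y1 | 90 | 2
After GROUP BY (2 rows):
sales.rank | sum_amt
8 | 7
2 | 90

== RESULT ==
sales.rank | sum_amt
8 | 7
2 | 90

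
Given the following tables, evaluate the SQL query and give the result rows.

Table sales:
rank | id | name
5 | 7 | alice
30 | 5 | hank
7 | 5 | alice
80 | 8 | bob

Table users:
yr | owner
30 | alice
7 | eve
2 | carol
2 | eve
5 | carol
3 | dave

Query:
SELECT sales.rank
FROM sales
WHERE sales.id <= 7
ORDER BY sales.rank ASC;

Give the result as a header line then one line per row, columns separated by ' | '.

== RESULT ==
sales.rank
5
7
30

Derivation:
After WHERE (3 rows):
sales.rank | sales.id | sales.name
5 | 7 | alice
30 | 5 | hank
7 | 5 | alice
After SELECT (3 rows):
sales.rank
5
30
7
After ORDER BY (3 rows):
sales.rank
5
7
30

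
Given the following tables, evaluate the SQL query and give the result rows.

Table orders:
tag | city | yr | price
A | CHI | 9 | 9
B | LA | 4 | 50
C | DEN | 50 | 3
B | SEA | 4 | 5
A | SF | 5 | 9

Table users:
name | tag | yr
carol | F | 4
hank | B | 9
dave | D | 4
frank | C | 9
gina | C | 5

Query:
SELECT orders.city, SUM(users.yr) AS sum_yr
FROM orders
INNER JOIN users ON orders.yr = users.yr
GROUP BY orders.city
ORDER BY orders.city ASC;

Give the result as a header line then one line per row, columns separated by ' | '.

After JOIN users (7 rows):
orders.tag | orders.city | orders.yr | orders.price | users.name | users.tag | users.yr
A | CHI | 9 | 9 | hank | B | 9
A | CHI | 9 | 9 | frank | C | 9
B | LA | 4 | 50 | carol | F | 4
B | LA | 4 | 50 | dave | D | 4
B | SEA | 4 | 5 | carol | F | 4
B | SEA | 4 | 5 | dave | D | 4
A | SF | 5 | 9 | gina | C | 5
After GROUP BY (4 rows):
orders.city | sum_yr
CHI | 18
LA | 8
SEA | 8
SF | 5
After ORDER BY (4 rows):
orders.city | sum_yr
CHI | 18
LA | 8
SEA | 8
SF | 5

== RESULT ==
orders.city | sum_yr
CHI | 18
LA | 8
SEA | 8
SF | 5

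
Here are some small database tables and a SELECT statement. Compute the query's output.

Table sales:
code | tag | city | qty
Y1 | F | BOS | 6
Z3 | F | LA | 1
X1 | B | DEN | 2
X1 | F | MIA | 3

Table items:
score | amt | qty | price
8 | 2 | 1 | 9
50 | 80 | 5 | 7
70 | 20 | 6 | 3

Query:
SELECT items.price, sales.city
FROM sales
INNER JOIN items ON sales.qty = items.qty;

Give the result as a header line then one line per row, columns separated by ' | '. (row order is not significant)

After JOIN items (2 rows):
sales.code | sales.tag | sales.city | sales.qty | items.score | items.amt | items.qty | items.price
Y1 | F | BOS | 6 | 70 | 20 | 6 | 3
Z3 | F | LA | 1 | 8 | 2 | 1 | 9
After SELECT (2 rows):
items.price | sales.city
3 | BOS
9 | LA

== RESULT ==
items.price | sales.city
3 | BOS
9 | LA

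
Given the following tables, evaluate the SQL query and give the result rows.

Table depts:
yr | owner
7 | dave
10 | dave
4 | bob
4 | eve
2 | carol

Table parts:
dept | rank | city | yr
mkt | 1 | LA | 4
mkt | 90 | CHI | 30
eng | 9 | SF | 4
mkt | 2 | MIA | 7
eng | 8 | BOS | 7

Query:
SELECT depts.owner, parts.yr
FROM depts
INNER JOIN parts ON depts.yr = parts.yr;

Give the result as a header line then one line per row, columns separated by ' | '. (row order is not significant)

== RESULT ==
depts.owner | parts.yr
dave | 7
dave | 7
bob | 4
bob | 4
eve | 4
eve | 4

Derivation:
After JOIN parts (6 rows):
depts.yr | depts.owner | parts.dept | parts.rank | parts.city | parts.yr
7 | dave | mkt | 2 | MIA | 7
7 | dave | eng | 8 | BOS | 7
4 | bob | mkt | 1 | LA | 4
4 | bob | eng | 9 | SF | 4
4 | eve | mkt | 1 | LA | 4
4 | eve | eng | 9 | SF | 4
After SELECT (6 rows):
depts.owner | parts.yr
dave | 7
dave | 7
bob | 4
bob | 4
eve | 4
eve | 4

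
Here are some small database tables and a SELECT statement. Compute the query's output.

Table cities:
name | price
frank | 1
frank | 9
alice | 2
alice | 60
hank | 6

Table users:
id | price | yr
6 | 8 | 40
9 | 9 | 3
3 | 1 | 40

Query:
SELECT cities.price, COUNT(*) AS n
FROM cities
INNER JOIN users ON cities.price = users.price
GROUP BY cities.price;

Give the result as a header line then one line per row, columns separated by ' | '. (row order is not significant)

After JOIN users (2 rows):
cities.name | cities.price | users.id | users.price | users.yr
frank | 1 | 3 | 1 | 40
frank | 9 | 9 | 9 | 3
After GROUP BY (2 rows):
cities.price | n
1 | 1
9 | 1

== RESULT ==
cities.price | n
1 | 1
9 | 1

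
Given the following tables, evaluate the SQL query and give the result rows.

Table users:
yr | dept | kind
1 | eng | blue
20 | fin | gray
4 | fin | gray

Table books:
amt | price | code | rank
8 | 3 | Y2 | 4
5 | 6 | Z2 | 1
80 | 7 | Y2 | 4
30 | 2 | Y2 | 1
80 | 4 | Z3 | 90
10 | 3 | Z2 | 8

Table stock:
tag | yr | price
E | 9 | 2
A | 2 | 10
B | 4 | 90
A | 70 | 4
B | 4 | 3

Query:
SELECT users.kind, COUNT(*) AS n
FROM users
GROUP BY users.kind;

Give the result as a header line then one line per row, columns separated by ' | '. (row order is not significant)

== RESULT ==
users.kind | n
blue | 1
gray | 2

Derivation:
After GROUP BY (2 rows):
users.kind | n
blue | 1
gray | 2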